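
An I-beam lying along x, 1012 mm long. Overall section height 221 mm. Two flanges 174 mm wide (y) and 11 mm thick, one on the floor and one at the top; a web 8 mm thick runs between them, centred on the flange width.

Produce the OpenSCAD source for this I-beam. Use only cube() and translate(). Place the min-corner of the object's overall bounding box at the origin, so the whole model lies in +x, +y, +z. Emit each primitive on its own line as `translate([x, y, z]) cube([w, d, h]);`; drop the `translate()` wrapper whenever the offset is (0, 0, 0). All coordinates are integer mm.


cube([1012, 174, 11]);
translate([0, 83, 11]) cube([1012, 8, 199]);
translate([0, 0, 210]) cube([1012, 174, 11]);


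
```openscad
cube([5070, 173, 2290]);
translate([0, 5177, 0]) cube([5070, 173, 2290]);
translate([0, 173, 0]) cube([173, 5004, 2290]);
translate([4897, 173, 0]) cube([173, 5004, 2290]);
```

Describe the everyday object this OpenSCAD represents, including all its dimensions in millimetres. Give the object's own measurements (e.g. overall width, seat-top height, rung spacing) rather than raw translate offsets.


The wall frame of a small rectangular building: four walls, each 2290 mm tall and 173 mm thick, enclosing a footprint 5070 mm (x) by 5350 mm (y) outside-to-outside, with no floor or roof. The front and back walls (the −y and +y sides) span the full width; the two side walls fit between them.


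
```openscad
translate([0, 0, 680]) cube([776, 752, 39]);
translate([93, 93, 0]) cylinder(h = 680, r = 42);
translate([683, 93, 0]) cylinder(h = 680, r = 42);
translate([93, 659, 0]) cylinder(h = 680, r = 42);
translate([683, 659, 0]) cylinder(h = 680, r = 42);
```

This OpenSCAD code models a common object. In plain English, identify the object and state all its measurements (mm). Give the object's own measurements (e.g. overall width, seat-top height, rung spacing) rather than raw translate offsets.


A table: top 776 mm (x) × 752 mm (y), 39 mm thick, upper face at z = 719 mm, on four round legs of 84 mm diameter, each leg's bounding box inset 51 mm from the nearest pair of top edges from z = 0 to the bottom of the top.


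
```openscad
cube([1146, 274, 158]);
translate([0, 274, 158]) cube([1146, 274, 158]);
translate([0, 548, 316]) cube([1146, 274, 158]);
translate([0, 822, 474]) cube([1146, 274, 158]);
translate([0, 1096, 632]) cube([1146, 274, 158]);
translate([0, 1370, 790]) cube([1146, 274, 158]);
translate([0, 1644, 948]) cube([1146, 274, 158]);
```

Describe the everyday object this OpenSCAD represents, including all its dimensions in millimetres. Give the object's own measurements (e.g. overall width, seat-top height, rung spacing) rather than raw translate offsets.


A straight staircase of 7 solid steps. Each step is 1146 mm wide (x), 274 mm deep (y, the going) and 158 mm tall (the rise). The first step rests on the floor; each subsequent step sits one going further in +y and one rise higher in +z, directly behind and above the previous step with no overlap.


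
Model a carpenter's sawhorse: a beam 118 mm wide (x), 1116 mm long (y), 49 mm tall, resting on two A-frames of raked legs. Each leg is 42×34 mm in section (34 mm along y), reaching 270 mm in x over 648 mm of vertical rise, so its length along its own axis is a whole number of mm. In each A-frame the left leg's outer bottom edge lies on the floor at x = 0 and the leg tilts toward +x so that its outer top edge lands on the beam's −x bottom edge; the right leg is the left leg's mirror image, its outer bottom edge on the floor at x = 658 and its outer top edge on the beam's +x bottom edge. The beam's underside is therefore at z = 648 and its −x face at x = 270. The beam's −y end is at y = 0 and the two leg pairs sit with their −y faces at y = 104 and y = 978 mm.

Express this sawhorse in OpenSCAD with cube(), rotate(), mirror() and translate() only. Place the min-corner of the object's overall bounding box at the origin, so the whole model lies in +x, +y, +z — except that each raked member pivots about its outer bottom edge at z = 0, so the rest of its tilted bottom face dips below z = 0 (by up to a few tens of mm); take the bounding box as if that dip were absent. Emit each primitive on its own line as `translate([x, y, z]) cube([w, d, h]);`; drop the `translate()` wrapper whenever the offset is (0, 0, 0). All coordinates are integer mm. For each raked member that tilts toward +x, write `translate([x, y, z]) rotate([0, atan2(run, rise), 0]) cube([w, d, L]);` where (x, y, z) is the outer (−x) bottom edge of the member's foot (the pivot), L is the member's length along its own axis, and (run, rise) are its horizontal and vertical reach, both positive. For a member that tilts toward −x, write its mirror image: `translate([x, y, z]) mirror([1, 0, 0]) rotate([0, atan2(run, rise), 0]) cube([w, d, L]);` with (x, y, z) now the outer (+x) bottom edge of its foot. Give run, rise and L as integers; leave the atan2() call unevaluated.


translate([270, 0, 648]) cube([118, 1116, 49]);
translate([0, 104, 0]) rotate([0, atan2(270, 648), 0]) cube([42, 34, 702]);
translate([658, 104, 0]) mirror([1, 0, 0]) rotate([0, atan2(270, 648), 0]) cube([42, 34, 702]);
translate([0, 978, 0]) rotate([0, atan2(270, 648), 0]) cube([42, 34, 702]);
translate([658, 978, 0]) mirror([1, 0, 0]) rotate([0, atan2(270, 648), 0]) cube([42, 34, 702]);


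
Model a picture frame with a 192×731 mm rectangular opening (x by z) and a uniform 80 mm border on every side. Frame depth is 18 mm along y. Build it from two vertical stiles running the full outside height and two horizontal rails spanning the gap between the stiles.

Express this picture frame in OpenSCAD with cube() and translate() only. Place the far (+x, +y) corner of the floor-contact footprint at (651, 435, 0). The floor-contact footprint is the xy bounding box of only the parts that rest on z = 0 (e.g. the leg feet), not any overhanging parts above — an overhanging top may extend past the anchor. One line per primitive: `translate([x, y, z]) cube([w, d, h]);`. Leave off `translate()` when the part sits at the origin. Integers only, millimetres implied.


translate([299, 417, 0]) cube([80, 18, 891]);
translate([571, 417, 0]) cube([80, 18, 891]);
translate([379, 417, 0]) cube([192, 18, 80]);
translate([379, 417, 811]) cube([192, 18, 80]);


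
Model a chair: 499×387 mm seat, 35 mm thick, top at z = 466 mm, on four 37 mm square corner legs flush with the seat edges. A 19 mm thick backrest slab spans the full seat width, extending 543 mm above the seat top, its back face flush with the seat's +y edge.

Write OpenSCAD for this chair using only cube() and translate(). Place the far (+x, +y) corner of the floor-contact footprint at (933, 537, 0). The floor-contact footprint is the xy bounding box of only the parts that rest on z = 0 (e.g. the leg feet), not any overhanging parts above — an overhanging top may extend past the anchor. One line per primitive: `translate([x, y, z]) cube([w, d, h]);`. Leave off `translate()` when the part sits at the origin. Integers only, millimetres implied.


translate([434, 150, 431]) cube([499, 387, 35]);
translate([434, 150, 0]) cube([37, 37, 431]);
translate([896, 150, 0]) cube([37, 37, 431]);
translate([434, 500, 0]) cube([37, 37, 431]);
translate([896, 500, 0]) cube([37, 37, 431]);
translate([434, 518, 466]) cube([499, 19, 543]);


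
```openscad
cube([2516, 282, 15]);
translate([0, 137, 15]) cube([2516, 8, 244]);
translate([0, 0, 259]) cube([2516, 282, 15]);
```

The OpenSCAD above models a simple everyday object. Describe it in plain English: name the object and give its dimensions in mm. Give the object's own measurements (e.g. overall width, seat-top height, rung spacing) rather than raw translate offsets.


An I-beam lying along x, 2516 mm long. Overall section height 274 mm. Two flanges 282 mm wide (y) and 15 mm thick, one on the floor and one at the top; a web 8 mm thick runs between them, centred on the flange width.


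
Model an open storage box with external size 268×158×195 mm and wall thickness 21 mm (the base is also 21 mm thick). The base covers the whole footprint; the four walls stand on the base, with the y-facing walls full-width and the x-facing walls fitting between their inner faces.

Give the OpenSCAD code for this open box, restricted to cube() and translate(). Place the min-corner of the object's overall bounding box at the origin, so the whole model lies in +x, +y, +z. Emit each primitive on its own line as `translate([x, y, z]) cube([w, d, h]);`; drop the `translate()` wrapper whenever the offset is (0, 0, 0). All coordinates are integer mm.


cube([268, 158, 21]);
translate([0, 0, 21]) cube([268, 21, 174]);
translate([0, 137, 21]) cube([268, 21, 174]);
translate([0, 21, 21]) cube([21, 116, 174]);
translate([247, 21, 21]) cube([21, 116, 174]);


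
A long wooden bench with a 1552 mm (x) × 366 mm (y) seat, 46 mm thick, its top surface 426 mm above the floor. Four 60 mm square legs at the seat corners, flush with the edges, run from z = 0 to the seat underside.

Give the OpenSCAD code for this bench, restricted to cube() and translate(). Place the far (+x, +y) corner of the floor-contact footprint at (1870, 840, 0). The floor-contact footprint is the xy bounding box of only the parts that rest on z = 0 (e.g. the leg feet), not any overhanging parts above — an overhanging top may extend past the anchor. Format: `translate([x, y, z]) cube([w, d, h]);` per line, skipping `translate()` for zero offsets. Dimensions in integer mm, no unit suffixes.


translate([318, 474, 380]) cube([1552, 366, 46]);
translate([318, 474, 0]) cube([60, 60, 380]);
translate([318, 780, 0]) cube([60, 60, 380]);
translate([1810, 474, 0]) cube([60, 60, 380]);
translate([1810, 780, 0]) cube([60, 60, 380]);


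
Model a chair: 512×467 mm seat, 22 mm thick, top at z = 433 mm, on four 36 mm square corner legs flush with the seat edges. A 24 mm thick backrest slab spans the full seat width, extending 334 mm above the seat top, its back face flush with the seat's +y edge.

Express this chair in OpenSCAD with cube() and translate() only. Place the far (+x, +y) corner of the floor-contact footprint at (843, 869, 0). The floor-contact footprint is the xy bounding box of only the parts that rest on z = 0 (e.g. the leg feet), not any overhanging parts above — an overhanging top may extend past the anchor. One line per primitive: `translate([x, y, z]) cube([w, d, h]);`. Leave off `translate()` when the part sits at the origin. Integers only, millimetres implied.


// leg_h = 433 - 22 = 411
translate([331, 402, 411]) cube([512, 467, 22]);
translate([331, 402, 0]) cube([36, 36, 411]);
translate([807, 402, 0]) cube([36, 36, 411]);
translate([331, 833, 0]) cube([36, 36, 411]);
translate([807, 833, 0]) cube([36, 36, 411]);
translate([331, 845, 433]) cube([512, 24, 334]);


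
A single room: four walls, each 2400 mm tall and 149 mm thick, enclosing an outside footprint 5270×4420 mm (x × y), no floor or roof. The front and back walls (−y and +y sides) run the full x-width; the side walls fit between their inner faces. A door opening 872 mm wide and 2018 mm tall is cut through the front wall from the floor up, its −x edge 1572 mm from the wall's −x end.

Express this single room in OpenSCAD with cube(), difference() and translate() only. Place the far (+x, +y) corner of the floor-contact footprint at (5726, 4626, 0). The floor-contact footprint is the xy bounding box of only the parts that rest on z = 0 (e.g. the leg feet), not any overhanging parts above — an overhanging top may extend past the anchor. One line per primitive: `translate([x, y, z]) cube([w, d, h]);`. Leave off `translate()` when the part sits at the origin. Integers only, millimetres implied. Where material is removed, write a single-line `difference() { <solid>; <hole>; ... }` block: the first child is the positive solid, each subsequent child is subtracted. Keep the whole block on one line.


difference() { translate([456, 206, 0]) cube([5270, 149, 2400]); translate([2028, 206, 0]) cube([872, 149, 2018]); }
translate([456, 4477, 0]) cube([5270, 149, 2400]);
translate([456, 355, 0]) cube([149, 4122, 2400]);
translate([5577, 355, 0]) cube([149, 4122, 2400]);


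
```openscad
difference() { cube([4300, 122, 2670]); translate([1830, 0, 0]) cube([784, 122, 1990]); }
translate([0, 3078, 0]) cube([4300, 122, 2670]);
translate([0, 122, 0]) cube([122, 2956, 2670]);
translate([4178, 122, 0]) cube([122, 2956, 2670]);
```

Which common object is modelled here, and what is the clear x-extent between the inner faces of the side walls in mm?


A single room. The interior width is 4056 mm.

Four walls enclosing a rectangle with a door in the front wall — a room. Outside width 4300 minus two 122 mm walls gives 4056 mm.


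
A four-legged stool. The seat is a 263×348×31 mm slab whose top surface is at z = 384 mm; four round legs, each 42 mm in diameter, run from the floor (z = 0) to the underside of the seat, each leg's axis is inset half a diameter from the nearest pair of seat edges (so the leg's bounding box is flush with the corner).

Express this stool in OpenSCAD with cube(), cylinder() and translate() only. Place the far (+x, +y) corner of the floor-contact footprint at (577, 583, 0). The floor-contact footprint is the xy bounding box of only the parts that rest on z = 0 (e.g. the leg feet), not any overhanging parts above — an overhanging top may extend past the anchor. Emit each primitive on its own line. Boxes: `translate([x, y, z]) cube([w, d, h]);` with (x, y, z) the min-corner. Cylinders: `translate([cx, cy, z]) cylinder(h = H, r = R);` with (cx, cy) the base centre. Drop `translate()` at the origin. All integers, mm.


// leg_h = 384 - 31 = 353
translate([314, 235, 353]) cube([263, 348, 31]);
translate([335, 256, 0]) cylinder(h = 353, r = 21);
translate([556, 256, 0]) cylinder(h = 353, r = 21);
translate([335, 562, 0]) cylinder(h = 353, r = 21);
translate([556, 562, 0]) cylinder(h = 353, r = 21);


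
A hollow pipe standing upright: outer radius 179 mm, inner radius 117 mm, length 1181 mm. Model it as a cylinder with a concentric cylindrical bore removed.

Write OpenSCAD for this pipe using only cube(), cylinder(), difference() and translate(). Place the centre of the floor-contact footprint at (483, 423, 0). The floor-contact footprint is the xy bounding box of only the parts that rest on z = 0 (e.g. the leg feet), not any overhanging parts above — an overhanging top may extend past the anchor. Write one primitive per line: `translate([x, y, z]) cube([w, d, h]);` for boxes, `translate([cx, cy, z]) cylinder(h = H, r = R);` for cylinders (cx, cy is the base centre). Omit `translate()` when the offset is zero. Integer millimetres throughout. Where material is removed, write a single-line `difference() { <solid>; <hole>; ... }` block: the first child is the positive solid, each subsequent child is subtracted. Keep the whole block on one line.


difference() { translate([483, 423, 0]) cylinder(h = 1181, r = 179); translate([483, 423, 0]) cylinder(h = 1181, r = 117); }


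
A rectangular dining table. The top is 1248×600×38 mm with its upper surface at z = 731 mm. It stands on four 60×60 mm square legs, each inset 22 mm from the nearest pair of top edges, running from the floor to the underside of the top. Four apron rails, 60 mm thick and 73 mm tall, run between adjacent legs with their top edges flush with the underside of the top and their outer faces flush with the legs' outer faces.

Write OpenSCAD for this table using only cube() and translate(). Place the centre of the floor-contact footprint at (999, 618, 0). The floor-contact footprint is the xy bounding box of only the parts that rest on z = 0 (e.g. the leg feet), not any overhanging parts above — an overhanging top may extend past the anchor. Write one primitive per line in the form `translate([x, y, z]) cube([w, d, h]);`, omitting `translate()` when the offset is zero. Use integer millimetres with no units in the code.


translate([375, 318, 693]) cube([1248, 600, 38]);
translate([397, 340, 0]) cube([60, 60, 693]);
translate([1541, 340, 0]) cube([60, 60, 693]);
translate([397, 836, 0]) cube([60, 60, 693]);
translate([1541, 836, 0]) cube([60, 60, 693]);
translate([457, 340, 620]) cube([1084, 60, 73]);
translate([457, 836, 620]) cube([1084, 60, 73]);
translate([397, 400, 620]) cube([60, 436, 73]);
translate([1541, 400, 620]) cube([60, 436, 73]);


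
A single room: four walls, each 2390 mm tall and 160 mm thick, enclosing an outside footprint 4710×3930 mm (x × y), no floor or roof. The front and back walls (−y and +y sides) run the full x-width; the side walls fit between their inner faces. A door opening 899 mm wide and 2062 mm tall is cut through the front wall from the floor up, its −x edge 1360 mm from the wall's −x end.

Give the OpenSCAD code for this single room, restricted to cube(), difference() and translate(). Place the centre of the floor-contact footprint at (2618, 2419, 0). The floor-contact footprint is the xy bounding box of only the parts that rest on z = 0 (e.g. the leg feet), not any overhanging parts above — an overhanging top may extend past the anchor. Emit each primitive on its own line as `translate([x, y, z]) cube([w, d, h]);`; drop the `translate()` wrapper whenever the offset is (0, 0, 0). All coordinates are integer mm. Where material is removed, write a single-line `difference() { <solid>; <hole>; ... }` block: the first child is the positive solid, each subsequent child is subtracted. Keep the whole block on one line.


difference() { translate([263, 454, 0]) cube([4710, 160, 2390]); translate([1623, 454, 0]) cube([899, 160, 2062]); }
translate([263, 4224, 0]) cube([4710, 160, 2390]);
translate([263, 614, 0]) cube([160, 3610, 2390]);
translate([4813, 614, 0]) cube([160, 3610, 2390]);


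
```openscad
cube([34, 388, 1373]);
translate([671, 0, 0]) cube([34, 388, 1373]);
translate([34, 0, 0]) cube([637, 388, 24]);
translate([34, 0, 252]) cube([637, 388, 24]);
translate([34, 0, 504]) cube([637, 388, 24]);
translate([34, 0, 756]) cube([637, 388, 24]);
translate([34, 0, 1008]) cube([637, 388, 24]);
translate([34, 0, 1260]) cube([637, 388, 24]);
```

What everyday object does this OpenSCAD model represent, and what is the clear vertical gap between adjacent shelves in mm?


A bookshelf. The clear shelf gap is 228 mm.

Two tall side panels with 6 horizontal boards between them — a bookshelf. The first two shelf undersides are at z = 0 and z = 252; with shelf thickness 24, the clear gap is 252 − 0 − 24 = 228 mm.


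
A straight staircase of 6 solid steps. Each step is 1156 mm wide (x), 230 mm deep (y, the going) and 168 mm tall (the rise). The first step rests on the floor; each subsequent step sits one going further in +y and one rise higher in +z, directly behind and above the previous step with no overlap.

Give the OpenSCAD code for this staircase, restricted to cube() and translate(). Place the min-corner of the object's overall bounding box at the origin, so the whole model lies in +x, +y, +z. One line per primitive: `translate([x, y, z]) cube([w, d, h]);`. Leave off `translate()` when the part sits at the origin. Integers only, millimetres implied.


cube([1156, 230, 168]);
translate([0, 230, 168]) cube([1156, 230, 168]);
translate([0, 460, 336]) cube([1156, 230, 168]);
translate([0, 690, 504]) cube([1156, 230, 168]);
translate([0, 920, 672]) cube([1156, 230, 168]);
translate([0, 1150, 840]) cube([1156, 230, 168]);


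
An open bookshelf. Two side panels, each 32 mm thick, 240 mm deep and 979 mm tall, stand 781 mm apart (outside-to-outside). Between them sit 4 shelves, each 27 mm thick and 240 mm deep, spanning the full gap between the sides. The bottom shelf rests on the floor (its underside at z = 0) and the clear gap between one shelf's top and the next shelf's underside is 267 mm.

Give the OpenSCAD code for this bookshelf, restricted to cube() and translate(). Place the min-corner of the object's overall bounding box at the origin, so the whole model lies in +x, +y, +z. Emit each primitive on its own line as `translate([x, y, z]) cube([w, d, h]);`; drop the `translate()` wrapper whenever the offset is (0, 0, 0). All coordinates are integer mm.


cube([32, 240, 979]);
translate([749, 0, 0]) cube([32, 240, 979]);
translate([32, 0, 0]) cube([717, 240, 27]);
translate([32, 0, 294]) cube([717, 240, 27]);
translate([32, 0, 588]) cube([717, 240, 27]);
translate([32, 0, 882]) cube([717, 240, 27]);


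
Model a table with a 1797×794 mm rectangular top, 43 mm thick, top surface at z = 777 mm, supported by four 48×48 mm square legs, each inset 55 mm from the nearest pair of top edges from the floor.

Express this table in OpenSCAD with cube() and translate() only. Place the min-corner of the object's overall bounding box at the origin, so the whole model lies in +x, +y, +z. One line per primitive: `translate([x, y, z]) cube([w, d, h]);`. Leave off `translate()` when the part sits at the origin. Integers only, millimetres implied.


translate([0, 0, 734]) cube([1797, 794, 43]);
translate([55, 55, 0]) cube([48, 48, 734]);
translate([1694, 55, 0]) cube([48, 48, 734]);
translate([55, 691, 0]) cube([48, 48, 734]);
translate([1694, 691, 0]) cube([48, 48, 734]);


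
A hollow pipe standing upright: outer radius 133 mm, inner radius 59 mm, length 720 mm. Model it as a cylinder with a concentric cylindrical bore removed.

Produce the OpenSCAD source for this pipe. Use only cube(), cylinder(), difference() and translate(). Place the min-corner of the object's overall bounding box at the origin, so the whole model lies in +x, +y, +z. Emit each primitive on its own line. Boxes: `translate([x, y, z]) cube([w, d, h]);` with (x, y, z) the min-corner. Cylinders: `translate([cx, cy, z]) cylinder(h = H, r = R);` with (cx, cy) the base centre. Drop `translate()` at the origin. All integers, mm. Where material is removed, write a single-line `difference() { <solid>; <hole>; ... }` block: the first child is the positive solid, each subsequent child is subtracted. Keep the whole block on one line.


difference() { translate([133, 133, 0]) cylinder(h = 720, r = 133); translate([133, 133, 0]) cylinder(h = 720, r = 59); }


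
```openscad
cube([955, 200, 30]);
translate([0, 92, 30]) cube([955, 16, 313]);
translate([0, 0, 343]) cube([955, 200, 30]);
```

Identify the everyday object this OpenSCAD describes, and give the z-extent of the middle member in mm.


An I-beam. The web height is 313 mm.

Two wide flanges with a thin centred web — an I-beam. Overall 373 mm minus two 30 mm flanges gives a web of 373 − 2·30 = 313 mm.


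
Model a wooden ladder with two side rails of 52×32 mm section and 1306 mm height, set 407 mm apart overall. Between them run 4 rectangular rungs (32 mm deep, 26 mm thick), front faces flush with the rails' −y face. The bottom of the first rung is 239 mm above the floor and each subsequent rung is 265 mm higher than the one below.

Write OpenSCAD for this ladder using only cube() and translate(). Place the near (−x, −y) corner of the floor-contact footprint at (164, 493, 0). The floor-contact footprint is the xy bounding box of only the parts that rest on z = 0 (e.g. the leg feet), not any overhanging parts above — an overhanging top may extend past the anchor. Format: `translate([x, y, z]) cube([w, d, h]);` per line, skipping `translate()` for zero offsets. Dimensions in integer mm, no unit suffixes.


translate([164, 493, 0]) cube([52, 32, 1306]);
translate([519, 493, 0]) cube([52, 32, 1306]);
translate([216, 493, 239]) cube([303, 32, 26]);
translate([216, 493, 504]) cube([303, 32, 26]);
translate([216, 493, 769]) cube([303, 32, 26]);
translate([216, 493, 1034]) cube([303, 32, 26]);


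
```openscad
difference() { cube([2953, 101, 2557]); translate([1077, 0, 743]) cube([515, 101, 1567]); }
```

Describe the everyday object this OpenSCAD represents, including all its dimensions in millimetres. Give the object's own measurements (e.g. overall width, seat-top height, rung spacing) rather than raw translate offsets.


A wall 2953 mm long (x), 101 mm thick (y), 2557 mm tall, with a rectangular window opening cut through it. The opening is 515 mm wide and 1567 mm tall; its sill is at z = 743 mm and its near (−x) edge is 1077 mm from the wall's −x end. The opening passes through the full wall thickness.


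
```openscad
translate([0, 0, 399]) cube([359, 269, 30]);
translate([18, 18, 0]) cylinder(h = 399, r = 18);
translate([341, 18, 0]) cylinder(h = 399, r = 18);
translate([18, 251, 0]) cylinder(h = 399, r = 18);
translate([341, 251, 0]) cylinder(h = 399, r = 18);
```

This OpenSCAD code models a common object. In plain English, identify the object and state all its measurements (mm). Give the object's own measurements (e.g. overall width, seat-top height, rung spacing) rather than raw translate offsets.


A four-legged stool. The seat is a 359×269×30 mm slab whose top surface is at z = 429 mm; four round legs, each 36 mm in diameter, run from the floor (z = 0) to the underside of the seat, each leg's axis is inset half a diameter from the nearest pair of seat edges (so the leg's bounding box is flush with the corner).


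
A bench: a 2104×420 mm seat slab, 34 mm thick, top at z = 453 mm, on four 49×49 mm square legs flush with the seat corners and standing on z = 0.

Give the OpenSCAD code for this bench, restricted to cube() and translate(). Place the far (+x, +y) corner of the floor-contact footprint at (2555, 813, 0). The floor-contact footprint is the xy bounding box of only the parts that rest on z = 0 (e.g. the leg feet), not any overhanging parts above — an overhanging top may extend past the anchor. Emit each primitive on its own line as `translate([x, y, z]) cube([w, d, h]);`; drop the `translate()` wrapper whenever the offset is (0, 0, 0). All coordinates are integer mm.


translate([451, 393, 419]) cube([2104, 420, 34]);
translate([451, 393, 0]) cube([49, 49, 419]);
translate([451, 764, 0]) cube([49, 49, 419]);
translate([2506, 393, 0]) cube([49, 49, 419]);
translate([2506, 764, 0]) cube([49, 49, 419]);


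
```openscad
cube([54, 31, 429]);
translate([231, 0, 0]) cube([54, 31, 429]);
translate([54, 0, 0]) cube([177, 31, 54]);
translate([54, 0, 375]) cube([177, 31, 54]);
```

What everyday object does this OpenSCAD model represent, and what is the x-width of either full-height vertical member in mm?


A picture frame. The border width is 54 mm.

Four thin pieces enclosing a rectangular opening — a picture frame. The two full-height stiles are 429 mm tall; the top rail sits at z = 375 and is 54 mm tall, so the border above the opening is 429 − 375 = 54 mm, matching the stile x-width.


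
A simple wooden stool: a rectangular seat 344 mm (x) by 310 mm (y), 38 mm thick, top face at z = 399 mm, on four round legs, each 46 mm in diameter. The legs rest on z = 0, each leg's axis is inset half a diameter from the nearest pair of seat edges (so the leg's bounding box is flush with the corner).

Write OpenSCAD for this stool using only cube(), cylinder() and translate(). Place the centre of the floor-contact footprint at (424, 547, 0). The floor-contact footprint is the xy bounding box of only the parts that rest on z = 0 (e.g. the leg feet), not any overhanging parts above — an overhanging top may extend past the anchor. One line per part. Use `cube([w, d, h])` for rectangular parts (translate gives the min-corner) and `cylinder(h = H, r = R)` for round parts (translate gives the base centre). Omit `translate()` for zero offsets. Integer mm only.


translate([252, 392, 361]) cube([344, 310, 38]);
translate([275, 415, 0]) cylinder(h = 361, r = 23);
translate([573, 415, 0]) cylinder(h = 361, r = 23);
translate([275, 679, 0]) cylinder(h = 361, r = 23);
translate([573, 679, 0]) cylinder(h = 361, r = 23);


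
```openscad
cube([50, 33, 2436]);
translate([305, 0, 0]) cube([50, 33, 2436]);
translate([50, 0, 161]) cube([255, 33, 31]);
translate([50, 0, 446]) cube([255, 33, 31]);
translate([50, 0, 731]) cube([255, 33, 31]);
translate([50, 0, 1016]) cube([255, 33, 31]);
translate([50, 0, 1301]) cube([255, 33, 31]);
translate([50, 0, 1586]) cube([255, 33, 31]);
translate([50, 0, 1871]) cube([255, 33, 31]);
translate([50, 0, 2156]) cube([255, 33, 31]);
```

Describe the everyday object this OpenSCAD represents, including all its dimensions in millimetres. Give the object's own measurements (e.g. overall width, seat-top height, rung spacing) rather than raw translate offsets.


A straight ladder. Two 50×33 mm vertical rails, 2436 mm tall, stand 355 mm apart (outside-to-outside) with their front faces coplanar on the −y side. 8 rungs, each 33 mm deep and 31 mm tall, span between the inner faces of the rails, front faces flush with the rails. The lowest rung's underside is at z = 161 mm and rungs are spaced 285 mm apart (underside to underside).


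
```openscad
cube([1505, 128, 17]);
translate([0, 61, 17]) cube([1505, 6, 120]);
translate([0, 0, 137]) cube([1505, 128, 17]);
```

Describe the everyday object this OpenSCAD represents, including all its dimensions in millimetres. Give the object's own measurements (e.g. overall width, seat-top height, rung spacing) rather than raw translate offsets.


An I-beam lying along x, 1505 mm long. Overall section height 154 mm. Two flanges 128 mm wide (y) and 17 mm thick, one on the floor and one at the top; a web 6 mm thick runs between them, centred on the flange width.


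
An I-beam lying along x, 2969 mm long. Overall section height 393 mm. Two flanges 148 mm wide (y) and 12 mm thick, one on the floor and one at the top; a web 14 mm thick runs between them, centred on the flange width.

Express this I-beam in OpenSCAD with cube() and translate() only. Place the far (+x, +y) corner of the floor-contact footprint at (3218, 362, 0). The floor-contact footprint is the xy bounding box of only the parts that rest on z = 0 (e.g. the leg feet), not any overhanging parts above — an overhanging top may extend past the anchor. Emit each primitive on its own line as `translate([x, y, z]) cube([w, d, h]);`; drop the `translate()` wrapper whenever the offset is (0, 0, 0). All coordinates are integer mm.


translate([249, 214, 0]) cube([2969, 148, 12]);
translate([249, 281, 12]) cube([2969, 14, 369]);
translate([249, 214, 381]) cube([2969, 148, 12]);


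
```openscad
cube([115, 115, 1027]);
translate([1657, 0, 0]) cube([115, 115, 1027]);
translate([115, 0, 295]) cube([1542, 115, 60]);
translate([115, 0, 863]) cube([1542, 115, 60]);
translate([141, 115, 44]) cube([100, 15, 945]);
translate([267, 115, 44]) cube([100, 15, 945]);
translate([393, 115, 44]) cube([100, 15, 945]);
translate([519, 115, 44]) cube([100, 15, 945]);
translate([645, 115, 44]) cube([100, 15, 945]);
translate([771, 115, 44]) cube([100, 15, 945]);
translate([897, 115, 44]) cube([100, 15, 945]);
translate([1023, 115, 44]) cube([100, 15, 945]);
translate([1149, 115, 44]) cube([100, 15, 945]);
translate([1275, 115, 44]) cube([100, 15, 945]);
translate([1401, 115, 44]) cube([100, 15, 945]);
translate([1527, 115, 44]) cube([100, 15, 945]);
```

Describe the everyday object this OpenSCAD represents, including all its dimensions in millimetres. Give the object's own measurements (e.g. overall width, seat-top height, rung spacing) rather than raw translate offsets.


A fence section. Two 115×115 mm posts, 1027 mm tall, stand on the floor with a clear span of 1542 mm between their inner faces. Two horizontal rails of 115×60 mm section span the gap between the posts with their undersides at z = 295 mm and z = 863 mm, flush with the posts' −y face. 12 pickets, each 100 mm wide, 15 mm thick and 945 mm tall, are fixed to the +y face of the rails with their bottoms at z = 44 mm, spaced across the span with a 26 mm gap after the −x post and between neighbouring pickets, with 30 mm left before the +x post.


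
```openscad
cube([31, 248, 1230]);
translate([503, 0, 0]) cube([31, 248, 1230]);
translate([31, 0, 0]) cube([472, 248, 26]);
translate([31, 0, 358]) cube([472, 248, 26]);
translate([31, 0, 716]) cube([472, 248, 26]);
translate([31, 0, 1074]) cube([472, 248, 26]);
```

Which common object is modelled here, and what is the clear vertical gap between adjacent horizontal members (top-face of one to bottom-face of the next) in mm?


A bookshelf. The clear shelf gap is 332 mm.

Two tall side panels with 4 horizontal boards between them — a bookshelf. The first two shelf undersides are at z = 0 and z = 358; with shelf thickness 26, the clear gap is 358 − 0 − 26 = 332 mm.


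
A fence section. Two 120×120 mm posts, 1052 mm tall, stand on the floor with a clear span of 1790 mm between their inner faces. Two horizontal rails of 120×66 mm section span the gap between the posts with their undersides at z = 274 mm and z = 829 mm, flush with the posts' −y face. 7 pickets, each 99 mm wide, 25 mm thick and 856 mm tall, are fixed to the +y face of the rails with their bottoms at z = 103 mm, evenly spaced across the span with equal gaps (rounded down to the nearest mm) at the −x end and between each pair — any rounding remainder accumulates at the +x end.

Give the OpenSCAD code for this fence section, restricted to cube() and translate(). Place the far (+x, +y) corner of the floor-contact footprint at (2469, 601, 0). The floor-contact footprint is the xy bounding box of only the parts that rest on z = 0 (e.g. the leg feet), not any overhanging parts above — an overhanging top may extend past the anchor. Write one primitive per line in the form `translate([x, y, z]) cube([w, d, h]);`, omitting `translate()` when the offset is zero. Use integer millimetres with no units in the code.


translate([439, 481, 0]) cube([120, 120, 1052]);
translate([2349, 481, 0]) cube([120, 120, 1052]);
translate([559, 481, 274]) cube([1790, 120, 66]);
translate([559, 481, 829]) cube([1790, 120, 66]);
translate([696, 601, 103]) cube([99, 25, 856]);
translate([932, 601, 103]) cube([99, 25, 856]);
translate([1168, 601, 103]) cube([99, 25, 856]);
translate([1404, 601, 103]) cube([99, 25, 856]);
translate([1640, 601, 103]) cube([99, 25, 856]);
translate([1876, 601, 103]) cube([99, 25, 856]);
translate([2112, 601, 103]) cube([99, 25, 856]);


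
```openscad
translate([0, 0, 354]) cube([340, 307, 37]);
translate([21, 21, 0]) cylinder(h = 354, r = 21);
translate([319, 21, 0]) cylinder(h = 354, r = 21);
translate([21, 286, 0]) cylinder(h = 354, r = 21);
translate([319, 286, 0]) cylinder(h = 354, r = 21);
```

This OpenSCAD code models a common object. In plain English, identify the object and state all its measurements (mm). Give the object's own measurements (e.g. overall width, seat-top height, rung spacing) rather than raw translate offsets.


A simple wooden stool: a rectangular seat 340 mm (x) by 307 mm (y), 37 mm thick, top face at z = 391 mm, on four round legs, each 42 mm in diameter. The legs rest on z = 0, each leg's axis is inset half a diameter from the nearest pair of seat edges (so the leg's bounding box is flush with the corner).


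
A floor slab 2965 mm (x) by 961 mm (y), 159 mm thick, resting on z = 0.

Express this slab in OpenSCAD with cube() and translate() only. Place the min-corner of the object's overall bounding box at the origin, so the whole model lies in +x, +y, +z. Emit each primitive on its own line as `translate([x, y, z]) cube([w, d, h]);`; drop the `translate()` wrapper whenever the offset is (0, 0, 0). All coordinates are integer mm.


cube([2965, 961, 159]);


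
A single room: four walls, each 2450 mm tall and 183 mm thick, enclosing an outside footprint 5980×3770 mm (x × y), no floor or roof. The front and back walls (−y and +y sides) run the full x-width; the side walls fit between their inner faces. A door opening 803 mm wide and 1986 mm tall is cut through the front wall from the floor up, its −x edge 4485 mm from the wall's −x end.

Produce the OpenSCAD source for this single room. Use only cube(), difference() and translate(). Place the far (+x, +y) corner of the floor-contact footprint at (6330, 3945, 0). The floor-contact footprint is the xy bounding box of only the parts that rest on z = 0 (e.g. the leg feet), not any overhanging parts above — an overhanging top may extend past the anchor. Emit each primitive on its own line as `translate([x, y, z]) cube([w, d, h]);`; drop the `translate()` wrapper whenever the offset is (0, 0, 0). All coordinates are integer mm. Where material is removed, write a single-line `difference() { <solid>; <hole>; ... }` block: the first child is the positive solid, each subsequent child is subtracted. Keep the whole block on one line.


difference() { translate([350, 175, 0]) cube([5980, 183, 2450]); translate([4835, 175, 0]) cube([803, 183, 1986]); }
translate([350, 3762, 0]) cube([5980, 183, 2450]);
translate([350, 358, 0]) cube([183, 3404, 2450]);
translate([6147, 358, 0]) cube([183, 3404, 2450]);


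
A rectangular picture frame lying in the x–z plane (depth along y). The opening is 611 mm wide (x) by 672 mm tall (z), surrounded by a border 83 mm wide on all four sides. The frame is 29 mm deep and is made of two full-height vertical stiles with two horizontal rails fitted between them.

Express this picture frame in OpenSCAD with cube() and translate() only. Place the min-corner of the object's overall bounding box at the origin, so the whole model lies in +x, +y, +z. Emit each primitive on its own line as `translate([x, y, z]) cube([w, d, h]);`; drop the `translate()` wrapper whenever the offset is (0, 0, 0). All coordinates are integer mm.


cube([83, 29, 838]);
translate([694, 0, 0]) cube([83, 29, 838]);
translate([83, 0, 0]) cube([611, 29, 83]);
translate([83, 0, 755]) cube([611, 29, 83]);


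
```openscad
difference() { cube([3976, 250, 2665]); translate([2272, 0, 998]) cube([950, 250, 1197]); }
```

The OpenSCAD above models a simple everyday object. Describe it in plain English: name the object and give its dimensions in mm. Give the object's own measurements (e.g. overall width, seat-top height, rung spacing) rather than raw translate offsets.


A wall 3976 mm long (x), 250 mm thick (y), 2665 mm tall, with a rectangular window opening cut through it. The opening is 950 mm wide and 1197 mm tall; its sill is at z = 998 mm and its near (−x) edge is 2272 mm from the wall's −x end. The opening passes through the full wall thickness.


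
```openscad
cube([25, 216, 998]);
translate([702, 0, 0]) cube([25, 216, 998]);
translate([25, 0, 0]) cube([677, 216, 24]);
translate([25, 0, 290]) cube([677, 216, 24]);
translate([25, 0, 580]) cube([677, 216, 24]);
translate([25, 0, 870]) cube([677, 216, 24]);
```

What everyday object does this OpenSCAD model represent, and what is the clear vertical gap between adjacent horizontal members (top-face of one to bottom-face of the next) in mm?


A bookshelf. The clear shelf gap is 266 mm.

Two tall side panels with 4 horizontal boards between them — a bookshelf. The first two shelf undersides are at z = 0 and z = 290; with shelf thickness 24, the clear gap is 290 − 0 − 24 = 266 mm.


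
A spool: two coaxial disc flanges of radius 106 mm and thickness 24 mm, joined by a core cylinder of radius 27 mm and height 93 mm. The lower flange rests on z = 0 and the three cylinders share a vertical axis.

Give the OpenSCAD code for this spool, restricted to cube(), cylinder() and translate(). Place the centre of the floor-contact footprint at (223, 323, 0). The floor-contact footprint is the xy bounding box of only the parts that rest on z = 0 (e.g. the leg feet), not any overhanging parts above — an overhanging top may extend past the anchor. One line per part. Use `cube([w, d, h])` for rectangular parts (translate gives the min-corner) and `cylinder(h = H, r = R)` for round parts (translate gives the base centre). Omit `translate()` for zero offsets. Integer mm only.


translate([223, 323, 0]) cylinder(h = 24, r = 106);
translate([223, 323, 24]) cylinder(h = 93, r = 27);
translate([223, 323, 117]) cylinder(h = 24, r = 106);


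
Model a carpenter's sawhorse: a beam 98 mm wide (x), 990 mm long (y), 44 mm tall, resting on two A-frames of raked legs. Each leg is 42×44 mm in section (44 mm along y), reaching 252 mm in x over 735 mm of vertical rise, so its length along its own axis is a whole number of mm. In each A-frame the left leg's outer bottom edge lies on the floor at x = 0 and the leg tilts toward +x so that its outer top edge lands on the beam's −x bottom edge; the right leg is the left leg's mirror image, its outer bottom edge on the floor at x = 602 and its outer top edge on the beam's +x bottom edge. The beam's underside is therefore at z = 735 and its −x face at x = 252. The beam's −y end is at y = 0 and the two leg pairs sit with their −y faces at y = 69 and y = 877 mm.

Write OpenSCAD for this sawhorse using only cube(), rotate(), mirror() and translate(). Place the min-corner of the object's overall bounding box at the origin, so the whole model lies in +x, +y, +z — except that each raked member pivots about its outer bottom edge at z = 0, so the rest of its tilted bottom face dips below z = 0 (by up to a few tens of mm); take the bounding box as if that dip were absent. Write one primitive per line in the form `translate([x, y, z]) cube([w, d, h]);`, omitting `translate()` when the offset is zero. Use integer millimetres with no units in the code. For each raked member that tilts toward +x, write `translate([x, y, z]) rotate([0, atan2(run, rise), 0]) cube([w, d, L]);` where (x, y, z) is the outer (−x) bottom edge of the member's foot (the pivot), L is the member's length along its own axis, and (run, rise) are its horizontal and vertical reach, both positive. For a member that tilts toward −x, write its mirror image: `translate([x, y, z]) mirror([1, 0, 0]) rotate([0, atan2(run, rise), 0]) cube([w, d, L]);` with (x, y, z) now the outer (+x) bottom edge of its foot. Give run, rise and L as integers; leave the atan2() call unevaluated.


translate([252, 0, 735]) cube([98, 990, 44]);
translate([0, 69, 0]) rotate([0, atan2(252, 735), 0]) cube([42, 44, 777]);
translate([602, 69, 0]) mirror([1, 0, 0]) rotate([0, atan2(252, 735), 0]) cube([42, 44, 777]);
translate([0, 877, 0]) rotate([0, atan2(252, 735), 0]) cube([42, 44, 777]);
translate([602, 877, 0]) mirror([1, 0, 0]) rotate([0, atan2(252, 735), 0]) cube([42, 44, 777]);
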